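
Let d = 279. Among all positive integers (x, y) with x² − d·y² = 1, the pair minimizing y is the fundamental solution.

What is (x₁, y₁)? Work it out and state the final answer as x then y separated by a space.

√279 → a₀=16, period (1,2,2,1,2,2,1,32); ℓ=8 even so k=7
k=0  a_k=16  p_k/q_k = 16/1
…
k=2  a_k=2  p_k/q_k = 50/3
k=3  a_k=2  p_k/q_k = 117/7
k=4  a_k=1  p_k/q_k = 167/10
k=5  a_k=2  p_k/q_k = 451/27
k=6  a_k=2  p_k/q_k = 1069/64
k=7  a_k=1  p_k/q_k = 1520/91
→ (1520, 91).  Check: 1520²=2310400, 279·91²=2310399, difference 1.

1520 91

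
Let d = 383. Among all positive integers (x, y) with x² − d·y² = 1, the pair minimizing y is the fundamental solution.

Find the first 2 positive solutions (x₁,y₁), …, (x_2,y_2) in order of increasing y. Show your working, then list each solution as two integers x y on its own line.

[19; 1,1,3,19,3,1,1,38] for √383; ℓ=8 ⇒ convergent index 7
k=0  a_k=19  p_k/q_k = 19/1
k=1  a_k=1  p_k/q_k = 20/1
k=2  a_k=1  p_k/q_k = 39/2
…
k=6  a_k=1  p_k/q_k = 10705/547
k=7  a_k=1  p_k/q_k = 18768/959
→ (18768, 959).  Check: 18768²=352237824, 383·959²=352237823, difference 1.
(18768+959√383)^2 = 704475647 + 35997024√383

18768 959
704475647 35997024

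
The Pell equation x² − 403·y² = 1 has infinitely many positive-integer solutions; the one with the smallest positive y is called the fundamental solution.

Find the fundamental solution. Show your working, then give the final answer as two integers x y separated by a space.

669878 33369

[20; 13,2,1,3,1,3,1,2,13,40] for √403; ℓ=10 ⇒ convergent index 9
i=0: a=20 ⇒ p=20, q=1
i=1: a=13 ⇒ p=261, q=13
…
i=5: a=1 ⇒ p=3754, q=187
…
i=7: a=1 ⇒ p=17967, q=895
i=8: a=2 ⇒ p=50147, q=2498
i=9: a=13 ⇒ p=669878, q=33369
(x₁, y₁) = (669878, 33369);  669878² − 403·33369² = 1 ✓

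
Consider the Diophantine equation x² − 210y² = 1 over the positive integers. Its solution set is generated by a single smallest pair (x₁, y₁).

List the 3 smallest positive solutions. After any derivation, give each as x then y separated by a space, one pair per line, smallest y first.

√210 = [14; 2,28, …], period ℓ=2 (even) → k=1
k=0  a_k=14  p_k/q_k = 14/1
k=1  a_k=2  p_k/q_k = 29/2
→ (29, 2).  Check: 29²=841, 210·2²=840, difference 1.
n=2: (29,2)∘(29,2) = (29·29+210·2·2, 29·2+2·29) = (1681,116)
n=3: (1681,116)∘(29,2) = (29·1681+210·2·116, 29·116+2·1681) = (97469,6726)

29 2
1681 116
97469 6726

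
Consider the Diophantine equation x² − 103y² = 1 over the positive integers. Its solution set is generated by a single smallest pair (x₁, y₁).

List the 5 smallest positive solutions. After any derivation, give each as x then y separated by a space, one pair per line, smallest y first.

[10; 6,1,2,1,1,9,1,1,2,1,6,20] for √103; ℓ=12 ⇒ convergent index 11
a_0=10:  p_0=10·1+0=10,  q_0=10·0+1=1
…
a_2=1:  p_2=1·61+10=71,  q_2=1·6+1=7
…
a_8=1:  p_8=1·5044+4567=9611,  q_8=1·497+450=947
…
a_10=1:  p_10=1·24266+9611=33877,  q_10=1·2391+947=3338
a_11=6:  p_11=6·33877+24266=227528,  q_11=6·3338+2391=22419
fundamental: x₁=227528, y₁=22419  (since 51768990784 − 103·502611561 = 1)
(227528+22419√103)^2 = 103537981567 + 10201900464√103
(227528+22419√103)^3 = 47115579739725224 + 4642436017523565√103
(227528+22419√103)^4 = 21440227253936863550977 + 2112568364380001494176√103
(227528+22419√103)^5 = 9756504053220377800313664488 + 961336909616663523916230291√103

227528 22419
103537981567 10201900464
47115579739725224 4642436017523565
21440227253936863550977 2112568364380001494176
9756504053220377800313664488 961336909616663523916230291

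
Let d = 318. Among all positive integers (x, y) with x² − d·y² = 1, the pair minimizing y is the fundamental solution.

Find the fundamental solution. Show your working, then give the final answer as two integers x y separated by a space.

d=318: √d = [17; 1,4,1,34] (ℓ=4, even), read p_3/q_3
i=0: a=17 ⇒ p=17, q=1
…
i=2: a=4 ⇒ p=89, q=5
i=3: a=1 ⇒ p=107, q=6
fundamental: x₁=107, y₁=6  (since 11449 − 318·36 = 1)

107 6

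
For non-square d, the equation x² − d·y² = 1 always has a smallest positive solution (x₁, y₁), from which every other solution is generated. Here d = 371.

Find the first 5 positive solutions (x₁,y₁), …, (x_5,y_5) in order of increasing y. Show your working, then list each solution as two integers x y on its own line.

√371 → a₀=19, period (3,1,4,1,3,38); ℓ=6 even so k=5
step 0: (19, 1)  from 19·(1,0) + (0,1)
…
step 2: (77, 4)  from 1·(58,3) + (19,1)
step 3: (366, 19)  from 4·(77,4) + (58,3)
step 4: (443, 23)  from 1·(366,19) + (77,4)
step 5: (1695, 88)  from 3·(443,23) + (366,19)
(x₁, y₁) = (1695, 88);  1695² − 371·88² = 1 ✓
(x_2, y_2) = (1695·1695 + 371·88·88, 1695·88 + 88·1695) = (5746049, 298320)
(x_3, y_3) = (1695·5746049 + 371·88·298320, 1695·298320 + 88·5746049) = (19479104415, 1011304712)
(x_4, y_4) = (1695·19479104415 + 371·88·1011304712, 1695·1011304712 + 88·19479104415) = (66034158220801, 3428322675360)
(x_5, y_5) = (1695·66034158220801 + 371·88·3428322675360, 1695·3428322675360 + 88·66034158220801) = (223855776889410975, 11622012858165688)

1695 88
5746049 298320
19479104415 1011304712
66034158220801 3428322675360
223855776889410975 11622012858165688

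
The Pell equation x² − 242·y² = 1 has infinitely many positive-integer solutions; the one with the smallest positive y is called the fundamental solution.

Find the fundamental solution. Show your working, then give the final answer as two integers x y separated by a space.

√242 = [15; 1,1,3,1,14,1,3,1,1,30, …], period ℓ=10 (even) → k=9
i=0: a=15 ⇒ p=15, q=1
i=1: a=1 ⇒ p=16, q=1
i=2: a=1 ⇒ p=31, q=2
…
i=8: a=1 ⇒ p=10905, q=701
i=9: a=1 ⇒ p=19601, q=1260
fundamental: x₁=19601, y₁=1260  (since 384199201 − 242·1587600 = 1)

19601 1260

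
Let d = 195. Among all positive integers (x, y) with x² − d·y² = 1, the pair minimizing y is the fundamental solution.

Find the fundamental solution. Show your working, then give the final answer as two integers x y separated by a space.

14 1

√195 = [13; 1,26, …], period ℓ=2 (even) → k=1
i=0: a=13 ⇒ p=13, q=1
i=1: a=1 ⇒ p=14, q=1
(x₁, y₁) = (14, 1);  14² − 195·1² = 1 ✓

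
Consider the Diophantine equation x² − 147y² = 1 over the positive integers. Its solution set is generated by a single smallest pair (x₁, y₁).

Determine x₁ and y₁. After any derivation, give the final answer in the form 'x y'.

d=147: √d = [12; 8,24] (ℓ=2, even), read p_1/q_1
step 0: (12, 1)  from 12·(1,0) + (0,1)
step 1: (97, 8)  from 8·(12,1) + (1,0)
fundamental: x₁=97, y₁=8  (since 9409 − 147·64 = 1)

97 8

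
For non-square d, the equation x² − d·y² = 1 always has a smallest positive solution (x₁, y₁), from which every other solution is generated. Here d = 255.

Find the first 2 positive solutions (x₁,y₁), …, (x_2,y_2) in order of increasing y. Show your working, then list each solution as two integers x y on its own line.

16 1
511 32

√255 = [15; 1,30, …], period ℓ=2 (even) → k=1
a_0=15:  p_0=15·1+0=15,  q_0=15·0+1=1
a_1=1:  p_1=1·15+1=16,  q_1=1·1+0=1
fundamental: x₁=16, y₁=1  (since 256 − 255·1 = 1)
(16+1√255)^2 = 511 + 32√255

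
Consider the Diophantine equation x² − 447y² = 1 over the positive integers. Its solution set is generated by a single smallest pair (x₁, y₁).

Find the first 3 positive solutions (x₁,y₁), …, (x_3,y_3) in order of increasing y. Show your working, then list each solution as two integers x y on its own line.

148 7
43807 2072
12966724 613305

√447 = [21; 7,42, …], period ℓ=2 (even) → k=1
k=0  a_k=21  p_k/q_k = 21/1
k=1  a_k=7  p_k/q_k = 148/7
fundamental: x₁=148, y₁=7  (since 21904 − 447·49 = 1)
n=2: (148,7)∘(148,7) = (148·148+447·7·7, 148·7+7·148) = (43807,2072)
n=3: (43807,2072)∘(148,7) = (148·43807+447·7·2072, 148·2072+7·43807) = (12966724,613305)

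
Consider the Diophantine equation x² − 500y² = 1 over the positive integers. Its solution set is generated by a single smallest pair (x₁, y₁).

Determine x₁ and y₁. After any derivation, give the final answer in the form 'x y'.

930249 41602

√500 = [22; 2,1,3,2,1,…,1,2,44, …], period ℓ=14 (even) → k=13
k=0  a_k=22  p_k/q_k = 22/1
…
k=4  a_k=2  p_k/q_k = 559/25
k=5  a_k=1  p_k/q_k = 805/36
…
k=8  a_k=1  p_k/q_k = 15809/707
…
k=11  a_k=3  p_k/q_k = 259205/11592
k=12  a_k=1  p_k/q_k = 335522/15005
k=13  a_k=2  p_k/q_k = 930249/41602
fundamental: x₁=930249, y₁=41602  (since 865363202001 − 500·1730726404 = 1)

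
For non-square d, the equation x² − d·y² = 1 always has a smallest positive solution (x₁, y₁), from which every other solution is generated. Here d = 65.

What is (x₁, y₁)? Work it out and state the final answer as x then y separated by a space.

√65 = [8; 16, …], period ℓ=1 (odd) → k=1
step 0: (8, 1)  from 8·(1,0) + (0,1)
step 1: (129, 16)  from 16·(8,1) + (1,0)
(x₁, y₁) = (129, 16);  129² − 65·16² = 1 ✓

129 16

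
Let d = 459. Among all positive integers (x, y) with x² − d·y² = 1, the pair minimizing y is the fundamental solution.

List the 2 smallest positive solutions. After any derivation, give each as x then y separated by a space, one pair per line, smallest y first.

d=459: √d = [21; 2,2,1,4,21,4,1,2,2,42] (ℓ=10, even), read p_9/q_9
i=0: a=21 ⇒ p=21, q=1
i=1: a=2 ⇒ p=43, q=2
…
i=3: a=1 ⇒ p=150, q=7
…
i=6: a=4 ⇒ p=60695, q=2833
i=7: a=1 ⇒ p=75692, q=3533
i=8: a=2 ⇒ p=212079, q=9899
i=9: a=2 ⇒ p=499850, q=23331
(x₁, y₁) = (499850, 23331);  499850² − 459·23331² = 1 ✓
n=2: (499850,23331)∘(499850,23331) = (499850·499850+459·23331·23331, 499850·23331+23331·499850) = (499700044999,23324000700)

499850 23331
499700044999 23324000700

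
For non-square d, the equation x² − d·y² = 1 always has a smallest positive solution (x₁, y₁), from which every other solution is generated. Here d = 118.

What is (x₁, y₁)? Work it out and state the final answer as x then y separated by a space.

306917 28254

√118 = [10; 1,6,3,2,10,2,3,6,1,20, …], period ℓ=10 (even) → k=9
i=0: a=10 ⇒ p=10, q=1
i=1: a=1 ⇒ p=11, q=1
i=2: a=6 ⇒ p=76, q=7
i=3: a=3 ⇒ p=239, q=22
…
i=6: a=2 ⇒ p=12112, q=1115
…
i=8: a=6 ⇒ p=264802, q=24377
i=9: a=1 ⇒ p=306917, q=28254
fundamental: x₁=306917, y₁=28254  (since 94198044889 − 118·798288516 = 1)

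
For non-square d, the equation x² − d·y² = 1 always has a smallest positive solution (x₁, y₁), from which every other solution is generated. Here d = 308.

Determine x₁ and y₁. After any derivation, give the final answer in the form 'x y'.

351 20

√308 → a₀=17, period (1,1,4,1,1,34); ℓ=6 even so k=5
i=0: a=17 ⇒ p=17, q=1
i=1: a=1 ⇒ p=18, q=1
i=2: a=1 ⇒ p=35, q=2
i=3: a=4 ⇒ p=158, q=9
i=4: a=1 ⇒ p=193, q=11
i=5: a=1 ⇒ p=351, q=20
(x₁, y₁) = (351, 20);  351² − 308·20² = 1 ✓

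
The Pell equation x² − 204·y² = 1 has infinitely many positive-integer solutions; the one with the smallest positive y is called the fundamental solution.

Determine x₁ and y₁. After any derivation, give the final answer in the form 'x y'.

d=204: √d = [14; 3,1,1,6,1,1,3,28] (ℓ=8, even), read p_7/q_7
i=0: a=14 ⇒ p=14, q=1
i=1: a=3 ⇒ p=43, q=3
…
i=4: a=6 ⇒ p=657, q=46
…
i=6: a=1 ⇒ p=1414, q=99
i=7: a=3 ⇒ p=4999, q=350
fundamental: x₁=4999, y₁=350  (since 24990001 − 204·122500 = 1)

4999 350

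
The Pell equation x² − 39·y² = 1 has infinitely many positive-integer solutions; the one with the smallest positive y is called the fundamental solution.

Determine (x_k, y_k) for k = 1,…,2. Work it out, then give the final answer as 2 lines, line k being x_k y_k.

25 4
1249 200

d=39: √d = [6; 4,12] (ℓ=2, even), read p_1/q_1
a_0=6:  p_0=6·1+0=6,  q_0=6·0+1=1
a_1=4:  p_1=4·6+1=25,  q_1=4·1+0=4
(x₁, y₁) = (25, 4);  25² − 39·4² = 1 ✓
k=2:  x_2 = 25·25+39·4·4 = 1249,  y_2 = 25·4+4·25 = 200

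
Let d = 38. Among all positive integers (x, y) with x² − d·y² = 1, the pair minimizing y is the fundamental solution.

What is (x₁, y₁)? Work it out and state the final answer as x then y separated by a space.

37 6

[6; 6,12] for √38; ℓ=2 ⇒ convergent index 1
k=0  a_k=6  p_k/q_k = 6/1
k=1  a_k=6  p_k/q_k = 37/6
→ (37, 6).  Check: 37²=1369, 38·6²=1368, difference 1.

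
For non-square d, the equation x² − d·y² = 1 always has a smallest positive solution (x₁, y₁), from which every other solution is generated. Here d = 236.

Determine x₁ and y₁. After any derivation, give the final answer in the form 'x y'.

561799 36570

[15; 2,1,3,5,1,6,1,5,3,1,2,30] for √236; ℓ=12 ⇒ convergent index 11
a_0=15:  p_0=15·1+0=15,  q_0=15·0+1=1
…
a_2=1:  p_2=1·31+15=46,  q_2=1·2+1=3
…
a_4=5:  p_4=5·169+46=891,  q_4=5·11+3=58
a_5=1:  p_5=1·891+169=1060,  q_5=1·58+11=69
a_6=6:  p_6=6·1060+891=7251,  q_6=6·69+58=472
a_7=1:  p_7=1·7251+1060=8311,  q_7=1·472+69=541
a_8=5:  p_8=5·8311+7251=48806,  q_8=5·541+472=3177
a_9=3:  p_9=3·48806+8311=154729,  q_9=3·3177+541=10072
a_10=1:  p_10=1·154729+48806=203535,  q_10=1·10072+3177=13249
a_11=2:  p_11=2·203535+154729=561799,  q_11=2·13249+10072=36570
(x₁, y₁) = (561799, 36570);  561799² − 236·36570² = 1 ✓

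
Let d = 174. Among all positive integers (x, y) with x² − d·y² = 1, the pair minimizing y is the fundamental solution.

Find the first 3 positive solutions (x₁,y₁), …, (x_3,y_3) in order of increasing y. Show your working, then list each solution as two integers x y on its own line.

√174 → a₀=13, period (5,4,5,26); ℓ=4 even so k=3
a_0=13:  p_0=13·1+0=13,  q_0=13·0+1=1
a_1=5:  p_1=5·13+1=66,  q_1=5·1+0=5
a_2=4:  p_2=4·66+13=277,  q_2=4·5+1=21
a_3=5:  p_3=5·277+66=1451,  q_3=5·21+5=110
(x₁, y₁) = (1451, 110);  1451² − 174·110² = 1 ✓
(1451+110√174)^2 = 4210801 + 319220√174
(1451+110√174)^3 = 12219743051 + 926376330√174

1451 110
4210801 319220
12219743051 926376330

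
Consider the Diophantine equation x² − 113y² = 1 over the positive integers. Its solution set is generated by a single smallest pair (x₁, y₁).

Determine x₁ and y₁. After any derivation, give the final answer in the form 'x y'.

1204353 113296

√113 = [10; 1,1,1,2,2,1,1,1,20, …], period ℓ=9 (odd) → k=17
step 0: (10, 1)  from 10·(1,0) + (0,1)
…
step 3: (32, 3)  from 1·(21,2) + (11,1)
…
step 5: (202, 19)  from 2·(85,8) + (32,3)
…
step 10: (16785, 1579)  from 1·(16009,1506) + (776,73)
step 11: (32794, 3085)  from 1·(16785,1579) + (16009,1506)
…
step 13: (131952, 12413)  from 2·(49579,4664) + (32794,3085)
…
step 15: (445435, 41903)  from 1·(313483,29490) + (131952,12413)
step 16: (758918, 71393)  from 1·(445435,41903) + (313483,29490)
step 17: (1204353, 113296)  from 1·(758918,71393) + (445435,41903)
fundamental: x₁=1204353, y₁=113296  (since 1450466148609 − 113·12835983616 = 1)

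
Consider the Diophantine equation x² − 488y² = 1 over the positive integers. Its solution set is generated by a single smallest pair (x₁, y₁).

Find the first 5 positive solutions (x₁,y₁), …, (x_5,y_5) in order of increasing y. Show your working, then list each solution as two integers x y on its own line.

243 11
118097 5346
57394899 2598145
27893802817 1262693124
13556330774163 613666260119

[22; 11,44] for √488; ℓ=2 ⇒ convergent index 1
step 0: (22, 1)  from 22·(1,0) + (0,1)
step 1: (243, 11)  from 11·(22,1) + (1,0)
→ (243, 11).  Check: 243²=59049, 488·11²=59048, difference 1.
n=2: (243,11)∘(243,11) = (243·243+488·11·11, 243·11+11·243) = (118097,5346)
n=3: (118097,5346)∘(243,11) = (243·118097+488·11·5346, 243·5346+11·118097) = (57394899,2598145)
n=4: (57394899,2598145)∘(243,11) = (243·57394899+488·11·2598145, 243·2598145+11·57394899) = (27893802817,1262693124)
n=5: (27893802817,1262693124)∘(243,11) = (243·27893802817+488·11·1262693124, 243·1262693124+11·27893802817) = (13556330774163,613666260119)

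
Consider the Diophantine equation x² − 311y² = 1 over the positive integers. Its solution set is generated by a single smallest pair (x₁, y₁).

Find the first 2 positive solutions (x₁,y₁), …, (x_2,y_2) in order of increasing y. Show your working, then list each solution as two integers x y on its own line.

√311 = [17; 1,1,1,2,1,…,1,1,34, …], period ℓ=16 (even) → k=15
i=0: a=17 ⇒ p=17, q=1
i=1: a=1 ⇒ p=18, q=1
i=2: a=1 ⇒ p=35, q=2
i=3: a=1 ⇒ p=53, q=3
i=4: a=2 ⇒ p=141, q=8
i=5: a=1 ⇒ p=194, q=11
i=6: a=6 ⇒ p=1305, q=74
i=7: a=3 ⇒ p=4109, q=233
i=8: a=17 ⇒ p=71158, q=4035
i=9: a=3 ⇒ p=217583, q=12338
…
i=11: a=1 ⇒ p=1594239, q=90401
i=12: a=2 ⇒ p=4565134, q=258865
i=13: a=1 ⇒ p=6159373, q=349266
i=14: a=1 ⇒ p=10724507, q=608131
i=15: a=1 ⇒ p=16883880, q=957397
fundamental: x₁=16883880, y₁=957397  (since 285065403854400 − 311·916609015609 = 1)
(x_2, y_2) = (16883880·16883880 + 311·957397·957397, 16883880·957397 + 957397·16883880) = (570130807708799, 32329152120720)

16883880 957397
570130807708799 32329152120720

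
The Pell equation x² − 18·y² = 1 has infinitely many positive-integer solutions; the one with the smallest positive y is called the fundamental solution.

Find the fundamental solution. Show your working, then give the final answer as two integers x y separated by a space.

17 4

√18 = [4; 4,8, …], period ℓ=2 (even) → k=1
step 0: (4, 1)  from 4·(1,0) + (0,1)
step 1: (17, 4)  from 4·(4,1) + (1,0)
→ (17, 4).  Check: 17²=289, 18·4²=288, difference 1.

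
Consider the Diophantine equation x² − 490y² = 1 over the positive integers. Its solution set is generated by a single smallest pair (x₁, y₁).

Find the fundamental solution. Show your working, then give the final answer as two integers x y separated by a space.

√490 → a₀=22, period (7,2,1,4,4,4,1,2,7,44); ℓ=10 even so k=9
k=0  a_k=22  p_k/q_k = 22/1
k=1  a_k=7  p_k/q_k = 155/7
…
k=4  a_k=4  p_k/q_k = 2280/103
…
k=6  a_k=4  p_k/q_k = 40708/1839
k=7  a_k=1  p_k/q_k = 50315/2273
k=8  a_k=2  p_k/q_k = 141338/6385
k=9  a_k=7  p_k/q_k = 1039681/46968
fundamental: x₁=1039681, y₁=46968  (since 1080936581761 − 490·2205993024 = 1)

1039681 46968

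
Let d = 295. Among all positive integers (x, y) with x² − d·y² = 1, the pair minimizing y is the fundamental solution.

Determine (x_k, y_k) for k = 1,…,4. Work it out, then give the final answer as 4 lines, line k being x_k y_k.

2024999 117900
8201241900001 477494764200
33215013292518224999 1933852840020353700
134520737404664024967600001 7832100134376274949528400

√295 = [17; 5,1,2,3,2,6,2,3,2,1,5,34, …], period ℓ=12 (even) → k=11
a_0=17:  p_0=17·1+0=17,  q_0=17·0+1=1
a_1=5:  p_1=5·17+1=86,  q_1=5·1+0=5
…
a_8=3:  p_8=3·31208+14479=108103,  q_8=3·1817+843=6294
…
a_10=1:  p_10=1·247414+108103=355517,  q_10=1·14405+6294=20699
a_11=5:  p_11=5·355517+247414=2024999,  q_11=5·20699+14405=117900
(x₁, y₁) = (2024999, 117900);  2024999² − 295·117900² = 1 ✓
k=2:  x_2 = 2024999·2024999+295·117900·117900 = 8201241900001,  y_2 = 2024999·117900+117900·2024999 = 477494764200
k=3:  x_3 = 2024999·8201241900001+295·117900·477494764200 = 33215013292518224999,  y_3 = 2024999·477494764200+117900·8201241900001 = 1933852840020353700
k=4:  x_4 = 2024999·33215013292518224999+295·117900·1933852840020353700 = 134520737404664024967600001,  y_4 = 2024999·1933852840020353700+117900·33215013292518224999 = 7832100134376274949528400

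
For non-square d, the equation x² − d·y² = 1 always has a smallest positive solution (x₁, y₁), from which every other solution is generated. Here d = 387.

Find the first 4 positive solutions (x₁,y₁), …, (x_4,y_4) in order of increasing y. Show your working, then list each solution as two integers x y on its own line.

3482 177
24248647 1232628
168867574226 8584021215
1175993762661217 59779122508632

√387 = [19; 1,2,19,2,1,38, …], period ℓ=6 (even) → k=5
a_0=19:  p_0=19·1+0=19,  q_0=19·0+1=1
…
a_4=2:  p_4=2·1141+59=2341,  q_4=2·58+3=119
a_5=1:  p_5=1·2341+1141=3482,  q_5=1·119+58=177
→ (3482, 177).  Check: 3482²=12124324, 387·177²=12124323, difference 1.
(x_2, y_2) = (3482·3482 + 387·177·177, 3482·177 + 177·3482) = (24248647, 1232628)
(x_3, y_3) = (3482·24248647 + 387·177·1232628, 3482·1232628 + 177·24248647) = (168867574226, 8584021215)
(x_4, y_4) = (3482·168867574226 + 387·177·8584021215, 3482·8584021215 + 177·168867574226) = (1175993762661217, 59779122508632)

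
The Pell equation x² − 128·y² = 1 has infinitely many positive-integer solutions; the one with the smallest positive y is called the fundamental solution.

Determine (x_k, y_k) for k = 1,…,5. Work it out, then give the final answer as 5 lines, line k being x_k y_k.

√128 = [11; 3,5,3,22, …], period ℓ=4 (even) → k=3
a_0=11:  p_0=11·1+0=11,  q_0=11·0+1=1
…
a_2=5:  p_2=5·34+11=181,  q_2=5·3+1=16
a_3=3:  p_3=3·181+34=577,  q_3=3·16+3=51
→ (577, 51).  Check: 577²=332929, 128·51²=332928, difference 1.
(577+51√128)^2 = 665857 + 58854√128
(577+51√128)^3 = 768398401 + 67917465√128
(577+51√128)^4 = 886731088897 + 78376695756√128
(577+51√128)^5 = 1023286908188737 + 90446638984959√128

577 51
665857 58854
768398401 67917465
886731088897 78376695756
1023286908188737 90446638984959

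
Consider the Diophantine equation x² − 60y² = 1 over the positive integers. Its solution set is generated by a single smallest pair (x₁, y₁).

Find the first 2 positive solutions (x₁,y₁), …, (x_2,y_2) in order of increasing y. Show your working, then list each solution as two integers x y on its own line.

√60 = [7; 1,2,1,14, …], period ℓ=4 (even) → k=3
i=0: a=7 ⇒ p=7, q=1
i=1: a=1 ⇒ p=8, q=1
i=2: a=2 ⇒ p=23, q=3
i=3: a=1 ⇒ p=31, q=4
(x₁, y₁) = (31, 4);  31² − 60·4² = 1 ✓
(31+4√60)^2 = 1921 + 248√60

31 4
1921 248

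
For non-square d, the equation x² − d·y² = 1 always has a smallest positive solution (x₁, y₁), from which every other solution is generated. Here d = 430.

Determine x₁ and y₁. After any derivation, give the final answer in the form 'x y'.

√430 = [20; 1,2,1,3,1,…,2,1,40, …], period ℓ=14 (even) → k=13
a_0=20:  p_0=20·1+0=20,  q_0=20·0+1=1
…
a_3=1:  p_3=1·62+21=83,  q_3=1·3+1=4
a_4=3:  p_4=3·83+62=311,  q_4=3·4+3=15
a_5=1:  p_5=1·311+83=394,  q_5=1·15+4=19
a_6=6:  p_6=6·394+311=2675,  q_6=6·19+15=129
…
a_9=1:  p_9=1·133439+21794=155233,  q_9=1·6435+1051=7486
a_10=3:  p_10=3·155233+133439=599138,  q_10=3·7486+6435=28893
…
a_12=2:  p_12=2·754371+599138=2107880,  q_12=2·36379+28893=101651
a_13=1:  p_13=1·2107880+754371=2862251,  q_13=1·101651+36379=138030
(x₁, y₁) = (2862251, 138030);  2862251² − 430·138030² = 1 ✓

2862251 138030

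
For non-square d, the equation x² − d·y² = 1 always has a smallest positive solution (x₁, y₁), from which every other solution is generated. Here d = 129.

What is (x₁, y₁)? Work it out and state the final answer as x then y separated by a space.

16855 1484

√129 → a₀=11, period (2,1,3,1,6,1,3,1,2,22); ℓ=10 even so k=9
i=0: a=11 ⇒ p=11, q=1
…
i=3: a=3 ⇒ p=125, q=11
i=4: a=1 ⇒ p=159, q=14
…
i=6: a=1 ⇒ p=1238, q=109
i=7: a=3 ⇒ p=4793, q=422
i=8: a=1 ⇒ p=6031, q=531
i=9: a=2 ⇒ p=16855, q=1484
→ (16855, 1484).  Check: 16855²=284091025, 129·1484²=284091024, difference 1.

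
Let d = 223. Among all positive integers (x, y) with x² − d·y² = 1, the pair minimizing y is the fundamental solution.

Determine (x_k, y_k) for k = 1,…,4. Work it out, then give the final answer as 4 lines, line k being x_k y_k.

224 15
100351 6720
44957024 3010545
20140646401 1348717440

√223 = [14; 1,13,1,28, …], period ℓ=4 (even) → k=3
k=0  a_k=14  p_k/q_k = 14/1
k=1  a_k=1  p_k/q_k = 15/1
k=2  a_k=13  p_k/q_k = 209/14
k=3  a_k=1  p_k/q_k = 224/15
(x₁, y₁) = (224, 15);  224² − 223·15² = 1 ✓
(224+15√223)^2 = 100351 + 6720√223
(224+15√223)^3 = 44957024 + 3010545√223
(224+15√223)^4 = 20140646401 + 1348717440√223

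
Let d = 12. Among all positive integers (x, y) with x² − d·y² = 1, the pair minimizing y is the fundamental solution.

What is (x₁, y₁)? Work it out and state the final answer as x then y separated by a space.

√12 = [3; 2,6, …], period ℓ=2 (even) → k=1
a_0=3:  p_0=3·1+0=3,  q_0=3·0+1=1
a_1=2:  p_1=2·3+1=7,  q_1=2·1+0=2
→ (7, 2).  Check: 7²=49, 12·2²=48, difference 1.

7 2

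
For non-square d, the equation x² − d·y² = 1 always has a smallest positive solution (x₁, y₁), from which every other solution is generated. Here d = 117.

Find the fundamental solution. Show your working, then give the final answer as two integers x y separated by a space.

√117 → a₀=10, period (1,4,2,4,1,20); ℓ=6 even so k=5
i=0: a=10 ⇒ p=10, q=1
i=1: a=1 ⇒ p=11, q=1
i=2: a=4 ⇒ p=54, q=5
…
i=4: a=4 ⇒ p=530, q=49
i=5: a=1 ⇒ p=649, q=60
fundamental: x₁=649, y₁=60  (since 421201 − 117·3600 = 1)

649 60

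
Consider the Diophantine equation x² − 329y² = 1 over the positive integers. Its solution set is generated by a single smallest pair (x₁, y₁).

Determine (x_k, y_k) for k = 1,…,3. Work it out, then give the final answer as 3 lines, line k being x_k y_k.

2376415 131016
11294696504449 622696775280
53681772387237964255 2959571914453911384

√329 = [18; 7,4,2,1,1,4,1,1,2,4,7,36, …], period ℓ=12 (even) → k=11
step 0: (18, 1)  from 18·(1,0) + (0,1)
step 1: (127, 7)  from 7·(18,1) + (1,0)
…
step 4: (1705, 94)  from 1·(1179,65) + (526,29)
step 5: (2884, 159)  from 1·(1705,94) + (1179,65)
step 6: (13241, 730)  from 4·(2884,159) + (1705,94)
step 7: (16125, 889)  from 1·(13241,730) + (2884,159)
step 8: (29366, 1619)  from 1·(16125,889) + (13241,730)
step 9: (74857, 4127)  from 2·(29366,1619) + (16125,889)
step 10: (328794, 18127)  from 4·(74857,4127) + (29366,1619)
step 11: (2376415, 131016)  from 7·(328794,18127) + (74857,4127)
fundamental: x₁=2376415, y₁=131016  (since 5647348252225 − 329·17165192256 = 1)
(x_2, y_2) = (2376415·2376415 + 329·131016·131016, 2376415·131016 + 131016·2376415) = (11294696504449, 622696775280)
(x_3, y_3) = (2376415·11294696504449 + 329·131016·622696775280, 2376415·622696775280 + 131016·11294696504449) = (53681772387237964255, 2959571914453911384)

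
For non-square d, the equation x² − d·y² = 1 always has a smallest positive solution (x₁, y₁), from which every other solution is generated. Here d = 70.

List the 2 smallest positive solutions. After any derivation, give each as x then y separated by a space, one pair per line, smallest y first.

251 30
126001 15060

d=70: √d = [8; 2,1,2,1,2,16] (ℓ=6, even), read p_5/q_5
a_0=8:  p_0=8·1+0=8,  q_0=8·0+1=1
a_1=2:  p_1=2·8+1=17,  q_1=2·1+0=2
…
a_4=1:  p_4=1·67+25=92,  q_4=1·8+3=11
a_5=2:  p_5=2·92+67=251,  q_5=2·11+8=30
→ (251, 30).  Check: 251²=63001, 70·30²=63000, difference 1.
(x_2, y_2) = (251·251 + 70·30·30, 251·30 + 30·251) = (126001, 15060)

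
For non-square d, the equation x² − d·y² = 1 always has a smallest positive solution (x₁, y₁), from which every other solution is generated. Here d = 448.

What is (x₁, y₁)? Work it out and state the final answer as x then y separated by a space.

127 6

d=448: √d = [21; 6,42] (ℓ=2, even), read p_1/q_1
k=0  a_k=21  p_k/q_k = 21/1
k=1  a_k=6  p_k/q_k = 127/6
→ (127, 6).  Check: 127²=16129, 448·6²=16128, difference 1.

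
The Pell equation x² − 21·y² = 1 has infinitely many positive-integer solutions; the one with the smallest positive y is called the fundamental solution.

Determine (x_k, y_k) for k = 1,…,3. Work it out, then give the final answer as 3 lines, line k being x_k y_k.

√21 → a₀=4, period (1,1,2,1,1,8); ℓ=6 even so k=5
i=0: a=4 ⇒ p=4, q=1
…
i=2: a=1 ⇒ p=9, q=2
…
i=4: a=1 ⇒ p=32, q=7
i=5: a=1 ⇒ p=55, q=12
→ (55, 12).  Check: 55²=3025, 21·12²=3024, difference 1.
k=2:  x_2 = 55·55+21·12·12 = 6049,  y_2 = 55·12+12·55 = 1320
k=3:  x_3 = 55·6049+21·12·1320 = 665335,  y_3 = 55·1320+12·6049 = 145188

55 12
6049 1320
665335 145188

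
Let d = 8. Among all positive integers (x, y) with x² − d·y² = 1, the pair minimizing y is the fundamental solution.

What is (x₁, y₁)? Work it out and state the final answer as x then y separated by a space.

√8 → a₀=2, period (1,4); ℓ=2 even so k=1
i=0: a=2 ⇒ p=2, q=1
i=1: a=1 ⇒ p=3, q=1
fundamental: x₁=3, y₁=1  (since 9 − 8·1 = 1)

3 1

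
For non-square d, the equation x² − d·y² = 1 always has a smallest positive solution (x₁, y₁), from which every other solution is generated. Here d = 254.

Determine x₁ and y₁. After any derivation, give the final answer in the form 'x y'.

255 16

[15; 1,14,1,30] for √254; ℓ=4 ⇒ convergent index 3
k=0  a_k=15  p_k/q_k = 15/1
k=1  a_k=1  p_k/q_k = 16/1
k=2  a_k=14  p_k/q_k = 239/15
k=3  a_k=1  p_k/q_k = 255/16
(x₁, y₁) = (255, 16);  255² − 254·16² = 1 ✓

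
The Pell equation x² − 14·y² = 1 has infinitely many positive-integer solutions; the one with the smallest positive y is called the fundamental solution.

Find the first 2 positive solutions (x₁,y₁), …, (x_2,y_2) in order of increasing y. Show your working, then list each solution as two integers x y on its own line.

15 4
449 120

d=14: √d = [3; 1,2,1,6] (ℓ=4, even), read p_3/q_3
a_0=3:  p_0=3·1+0=3,  q_0=3·0+1=1
…
a_2=2:  p_2=2·4+3=11,  q_2=2·1+1=3
a_3=1:  p_3=1·11+4=15,  q_3=1·3+1=4
(x₁, y₁) = (15, 4);  15² − 14·4² = 1 ✓
(15+4√14)^2 = 449 + 120√14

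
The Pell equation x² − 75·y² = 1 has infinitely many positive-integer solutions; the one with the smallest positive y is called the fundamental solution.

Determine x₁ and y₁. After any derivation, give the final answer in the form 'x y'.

√75 = [8; 1,1,1,16, …], period ℓ=4 (even) → k=3
i=0: a=8 ⇒ p=8, q=1
i=1: a=1 ⇒ p=9, q=1
i=2: a=1 ⇒ p=17, q=2
i=3: a=1 ⇒ p=26, q=3
→ (26, 3).  Check: 26²=676, 75·3²=675, difference 1.

26 3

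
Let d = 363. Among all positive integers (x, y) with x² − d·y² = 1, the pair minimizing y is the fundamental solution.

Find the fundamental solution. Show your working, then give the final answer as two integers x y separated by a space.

√363 → a₀=19, period (19,38); ℓ=2 even so k=1
a_0=19:  p_0=19·1+0=19,  q_0=19·0+1=1
a_1=19:  p_1=19·19+1=362,  q_1=19·1+0=19
fundamental: x₁=362, y₁=19  (since 131044 − 363·361 = 1)

362 19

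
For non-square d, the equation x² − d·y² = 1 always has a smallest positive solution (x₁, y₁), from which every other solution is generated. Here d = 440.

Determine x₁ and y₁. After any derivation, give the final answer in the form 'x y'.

21 1

[20; 1,40] for √440; ℓ=2 ⇒ convergent index 1
k=0  a_k=20  p_k/q_k = 20/1
k=1  a_k=1  p_k/q_k = 21/1
→ (21, 1).  Check: 21²=441, 440·1²=440, difference 1.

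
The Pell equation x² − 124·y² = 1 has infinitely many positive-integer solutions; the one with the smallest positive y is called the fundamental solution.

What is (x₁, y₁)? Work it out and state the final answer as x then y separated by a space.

[11; 7,2,1,1,1,…,2,7,22] for √124; ℓ=16 ⇒ convergent index 15
step 0: (11, 1)  from 11·(1,0) + (0,1)
step 1: (78, 7)  from 7·(11,1) + (1,0)
step 2: (167, 15)  from 2·(78,7) + (11,1)
step 3: (245, 22)  from 1·(167,15) + (78,7)
…
step 5: (657, 59)  from 1·(412,37) + (245,22)
step 6: (2383, 214)  from 3·(657,59) + (412,37)
step 7: (3040, 273)  from 1·(2383,214) + (657,59)
…
step 9: (17583, 1579)  from 1·(14543,1306) + (3040,273)
…
step 11: (84875, 7622)  from 1·(67292,6043) + (17583,1579)
step 12: (152167, 13665)  from 1·(84875,7622) + (67292,6043)
step 13: (237042, 21287)  from 1·(152167,13665) + (84875,7622)
step 14: (626251, 56239)  from 2·(237042,21287) + (152167,13665)
step 15: (4620799, 414960)  from 7·(626251,56239) + (237042,21287)
(x₁, y₁) = (4620799, 414960);  4620799² − 124·414960² = 1 ✓

4620799 414960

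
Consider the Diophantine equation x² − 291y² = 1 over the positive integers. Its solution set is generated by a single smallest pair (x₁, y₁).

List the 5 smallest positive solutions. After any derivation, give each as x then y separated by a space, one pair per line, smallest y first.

290 17
168199 9860
97555130 5718783
56581807201 3316884280
32817350621450 1923787163617

d=291: √d = [17; 17,34] (ℓ=2, even), read p_1/q_1
i=0: a=17 ⇒ p=17, q=1
i=1: a=17 ⇒ p=290, q=17
(x₁, y₁) = (290, 17);  290² − 291·17² = 1 ✓
k=2:  x_2 = 290·290+291·17·17 = 168199,  y_2 = 290·17+17·290 = 9860
k=3:  x_3 = 290·168199+291·17·9860 = 97555130,  y_3 = 290·9860+17·168199 = 5718783
k=4:  x_4 = 290·97555130+291·17·5718783 = 56581807201,  y_4 = 290·5718783+17·97555130 = 3316884280
k=5:  x_5 = 290·56581807201+291·17·3316884280 = 32817350621450,  y_5 = 290·3316884280+17·56581807201 = 1923787163617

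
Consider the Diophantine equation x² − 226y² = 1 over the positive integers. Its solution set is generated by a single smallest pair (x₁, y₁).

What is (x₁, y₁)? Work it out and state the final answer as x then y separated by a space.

√226 = [15; 30, …], period ℓ=1 (odd) → k=1
k=0  a_k=15  p_k/q_k = 15/1
k=1  a_k=30  p_k/q_k = 451/30
→ (451, 30).  Check: 451²=203401, 226·30²=203400, difference 1.

451 30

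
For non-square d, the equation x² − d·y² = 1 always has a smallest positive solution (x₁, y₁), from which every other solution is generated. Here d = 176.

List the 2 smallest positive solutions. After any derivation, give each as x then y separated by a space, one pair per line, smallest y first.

[13; 3,1,3,26] for √176; ℓ=4 ⇒ convergent index 3
i=0: a=13 ⇒ p=13, q=1
i=1: a=3 ⇒ p=40, q=3
i=2: a=1 ⇒ p=53, q=4
i=3: a=3 ⇒ p=199, q=15
fundamental: x₁=199, y₁=15  (since 39601 − 176·225 = 1)
(x_2, y_2) = (199·199 + 176·15·15, 199·15 + 15·199) = (79201, 5970)

199 15
79201 5970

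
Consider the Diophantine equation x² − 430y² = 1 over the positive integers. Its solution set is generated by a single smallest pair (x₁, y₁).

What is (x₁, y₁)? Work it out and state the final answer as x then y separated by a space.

d=430: √d = [20; 1,2,1,3,1,…,2,1,40] (ℓ=14, even), read p_13/q_13
a_0=20:  p_0=20·1+0=20,  q_0=20·0+1=1
a_1=1:  p_1=1·20+1=21,  q_1=1·1+0=1
…
a_3=1:  p_3=1·62+21=83,  q_3=1·3+1=4
a_4=3:  p_4=3·83+62=311,  q_4=3·4+3=15
…
a_7=8:  p_7=8·2675+394=21794,  q_7=8·129+19=1051
…
a_11=1:  p_11=1·599138+155233=754371,  q_11=1·28893+7486=36379
a_12=2:  p_12=2·754371+599138=2107880,  q_12=2·36379+28893=101651
a_13=1:  p_13=1·2107880+754371=2862251,  q_13=1·101651+36379=138030
fundamental: x₁=2862251, y₁=138030  (since 8192480787001 − 430·19052280900 = 1)

2862251 138030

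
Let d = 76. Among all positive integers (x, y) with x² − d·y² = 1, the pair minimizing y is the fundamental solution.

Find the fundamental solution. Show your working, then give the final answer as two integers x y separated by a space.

√76 → a₀=8, period (1,2,1,1,5,4,5,1,1,2,1,16); ℓ=12 even so k=11
a_0=8:  p_0=8·1+0=8,  q_0=8·0+1=1
a_1=1:  p_1=1·8+1=9,  q_1=1·1+0=1
a_2=2:  p_2=2·9+8=26,  q_2=2·1+1=3
a_3=1:  p_3=1·26+9=35,  q_3=1·3+1=4
a_4=1:  p_4=1·35+26=61,  q_4=1·4+3=7
a_5=5:  p_5=5·61+35=340,  q_5=5·7+4=39
a_6=4:  p_6=4·340+61=1421,  q_6=4·39+7=163
a_7=5:  p_7=5·1421+340=7445,  q_7=5·163+39=854
a_8=1:  p_8=1·7445+1421=8866,  q_8=1·854+163=1017
…
a_10=2:  p_10=2·16311+8866=41488,  q_10=2·1871+1017=4759
a_11=1:  p_11=1·41488+16311=57799,  q_11=1·4759+1871=6630
fundamental: x₁=57799, y₁=6630  (since 3340724401 − 76·43956900 = 1)

57799 6630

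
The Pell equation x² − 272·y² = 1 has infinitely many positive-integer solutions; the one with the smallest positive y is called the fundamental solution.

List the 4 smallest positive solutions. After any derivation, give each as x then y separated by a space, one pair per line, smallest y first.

√272 → a₀=16, period (2,32); ℓ=2 even so k=1
i=0: a=16 ⇒ p=16, q=1
i=1: a=2 ⇒ p=33, q=2
(x₁, y₁) = (33, 2);  33² − 272·2² = 1 ✓
(x_2, y_2) = (33·33 + 272·2·2, 33·2 + 2·33) = (2177, 132)
(x_3, y_3) = (33·2177 + 272·2·132, 33·132 + 2·2177) = (143649, 8710)
(x_4, y_4) = (33·143649 + 272·2·8710, 33·8710 + 2·143649) = (9478657, 574728)

33 2
2177 132
143649 8710
9478657 574728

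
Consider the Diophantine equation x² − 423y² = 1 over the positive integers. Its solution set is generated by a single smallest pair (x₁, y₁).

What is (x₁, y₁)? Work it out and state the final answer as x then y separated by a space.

4607 224

d=423: √d = [20; 1,1,3,4,3,1,1,40] (ℓ=8, even), read p_7/q_7
i=0: a=20 ⇒ p=20, q=1
…
i=6: a=1 ⇒ p=2612, q=127
i=7: a=1 ⇒ p=4607, q=224
(x₁, y₁) = (4607, 224);  4607² − 423·224² = 1 ✓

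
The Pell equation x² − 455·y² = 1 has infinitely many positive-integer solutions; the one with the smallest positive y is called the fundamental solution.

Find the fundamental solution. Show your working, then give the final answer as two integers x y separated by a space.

64 3

√455 → a₀=21, period (3,42); ℓ=2 even so k=1
i=0: a=21 ⇒ p=21, q=1
i=1: a=3 ⇒ p=64, q=3
(x₁, y₁) = (64, 3);  64² − 455·3² = 1 ✓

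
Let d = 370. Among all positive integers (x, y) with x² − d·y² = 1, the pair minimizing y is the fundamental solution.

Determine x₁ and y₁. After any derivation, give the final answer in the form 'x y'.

[19; 4,4,38] for √370; ℓ=3 ⇒ convergent index 5
k=0  a_k=19  p_k/q_k = 19/1
k=1  a_k=4  p_k/q_k = 77/4
k=2  a_k=4  p_k/q_k = 327/17
k=3  a_k=38  p_k/q_k = 12503/650
k=4  a_k=4  p_k/q_k = 50339/2617
k=5  a_k=4  p_k/q_k = 213859/11118
→ (213859, 11118).  Check: 213859²=45735671881, 370·11118²=45735671880, difference 1.

213859 11118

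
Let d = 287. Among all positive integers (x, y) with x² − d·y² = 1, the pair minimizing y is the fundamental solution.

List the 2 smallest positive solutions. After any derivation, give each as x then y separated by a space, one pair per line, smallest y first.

288 17
165887 9792

[16; 1,15,1,32] for √287; ℓ=4 ⇒ convergent index 3
a_0=16:  p_0=16·1+0=16,  q_0=16·0+1=1
a_1=1:  p_1=1·16+1=17,  q_1=1·1+0=1
a_2=15:  p_2=15·17+16=271,  q_2=15·1+1=16
a_3=1:  p_3=1·271+17=288,  q_3=1·16+1=17
→ (288, 17).  Check: 288²=82944, 287·17²=82943, difference 1.
(288+17√287)^2 = 165887 + 9792√287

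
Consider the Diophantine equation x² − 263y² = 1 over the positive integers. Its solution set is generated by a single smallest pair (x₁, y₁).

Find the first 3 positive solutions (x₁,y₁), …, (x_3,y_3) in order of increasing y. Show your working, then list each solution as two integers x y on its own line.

√263 → a₀=16, period (4,1,1,1,1,15,1,1,1,1,4,32); ℓ=12 even so k=11
a_0=16:  p_0=16·1+0=16,  q_0=16·0+1=1
a_1=4:  p_1=4·16+1=65,  q_1=4·1+0=4
…
a_4=1:  p_4=1·146+81=227,  q_4=1·9+5=14
a_5=1:  p_5=1·227+146=373,  q_5=1·14+9=23
…
a_10=1:  p_10=1·18212+12017=30229,  q_10=1·1123+741=1864
a_11=4:  p_11=4·30229+18212=139128,  q_11=4·1864+1123=8579
fundamental: x₁=139128, y₁=8579  (since 19356600384 − 263·73599241 = 1)
(x_2, y_2) = (139128·139128 + 263·8579·8579, 139128·8579 + 8579·139128) = (38713200767, 2387158224)
(x_3, y_3) = (139128·38713200767 + 263·8579·2387158224, 139128·2387158224 + 8579·38713200767) = (10772180392483224, 664241098768765)

139128 8579
38713200767 2387158224
10772180392483224 664241098768765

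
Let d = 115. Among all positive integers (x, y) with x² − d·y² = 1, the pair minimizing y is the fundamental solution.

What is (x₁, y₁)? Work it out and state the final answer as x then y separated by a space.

1126 105

√115 = [10; 1,2,1,1,1,1,1,2,1,20, …], period ℓ=10 (even) → k=9
a_0=10:  p_0=10·1+0=10,  q_0=10·0+1=1
…
a_3=1:  p_3=1·32+11=43,  q_3=1·3+1=4
a_4=1:  p_4=1·43+32=75,  q_4=1·4+3=7
a_5=1:  p_5=1·75+43=118,  q_5=1·7+4=11
…
a_8=2:  p_8=2·311+193=815,  q_8=2·29+18=76
a_9=1:  p_9=1·815+311=1126,  q_9=1·76+29=105
→ (1126, 105).  Check: 1126²=1267876, 115·105²=1267875, difference 1.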